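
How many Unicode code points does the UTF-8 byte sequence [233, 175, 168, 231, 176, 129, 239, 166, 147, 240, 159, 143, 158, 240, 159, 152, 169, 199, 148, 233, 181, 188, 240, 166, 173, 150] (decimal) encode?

8

Byte at offset 0: 0xE9 = 11101001 → 3-byte char (#1). Advance 3.
Byte at offset 3: 0xE7 = 11100111 → 3-byte char (#2). Advance 3.
Byte at offset 6: 0xEF = 11101111 → 3-byte char (#3). Advance 3.
Byte at offset 9: 0xF0 = 11110000 → 4-byte char (#4). Advance 4.
Byte at offset 13: 0xF0 = 11110000 → 4-byte char (#5). Advance 4.
Byte at offset 17: 0xC7 = 11000111 → 2-byte char (#6). Advance 2.
Byte at offset 19: 0xE9 = 11101001 → 3-byte char (#7). Advance 3.
Byte at offset 22: 0xF0 = 11110000 → 4-byte char (#8). Advance 4.
Reached end at offset 26 after 8 code points.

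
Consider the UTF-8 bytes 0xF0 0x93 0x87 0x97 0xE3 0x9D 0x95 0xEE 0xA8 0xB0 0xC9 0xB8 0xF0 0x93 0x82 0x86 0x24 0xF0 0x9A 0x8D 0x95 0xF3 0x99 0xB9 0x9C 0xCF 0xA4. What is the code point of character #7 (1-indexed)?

Offset 0: leading byte 0xF0 = 11110000 → 4-byte char #1 = F0 93 87 97.
Offset 4: leading byte 0xE3 = 11100011 → 3-byte char #2 = E3 9D 95.
Offset 7: leading byte 0xEE = 11101110 → 3-byte char #3 = EE A8 B0.
Offset 10: leading byte 0xC9 = 11001001 → 2-byte char #4 = C9 B8.
Offset 12: leading byte 0xF0 = 11110000 → 4-byte char #5 = F0 93 82 86.
Offset 16: leading byte 0x24 = 00100100 → 1-byte char #6 = 24.
Offset 17: leading byte 0xF0 = 11110000 → 4-byte char #7 = F0 9A 8D 95.
Leading byte 0xF0 = 11110000 matches 11110xxx → 4-byte sequence.
Byte 1: 0xF0 = 11110000, payload 000 (3 bits).
Byte 2: 0x9A = 10011010 (10xxxxxx ✓), payload 011010.
Byte 3: 0x8D = 10001101 (10xxxxxx ✓), payload 001101.
Byte 4: 0x95 = 10010101 (10xxxxxx ✓), payload 010101.
Concatenate: 000011010001101010101 = 0x1A355 (21 bits → U+1A355).

U+1A355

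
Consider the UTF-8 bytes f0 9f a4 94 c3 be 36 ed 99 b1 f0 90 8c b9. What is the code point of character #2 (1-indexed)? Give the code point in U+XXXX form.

U+00FE

Offset 0: leading byte 0xF0 = 11110000 → 4-byte char #1 = F0 9F A4 94.
Offset 4: leading byte 0xC3 = 11000011 → 2-byte char #2 = C3 BE.
Leading byte 0xC3 = 11000011 matches 110xxxxx → 2-byte sequence.
Byte 1: 0xC3 = 11000011, payload 00011 (5 bits).
Byte 2: 0xBE = 10111110 (10xxxxxx ✓), payload 111110.
Concatenate: 00011111110 = 0xFE (11 bits → U+00FE).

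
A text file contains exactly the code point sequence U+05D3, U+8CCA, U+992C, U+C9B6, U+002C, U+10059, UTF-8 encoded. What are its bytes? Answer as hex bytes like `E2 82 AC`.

D7 93 E8 B3 8A E9 A4 AC EC A6 B6 2C F0 90 81 99

U+05D3: 2-byte form → D7 93.
U+8CCA: 3-byte form → E8 B3 8A.
U+992C: 3-byte form → E9 A4 AC.
U+C9B6: 3-byte form → EC A6 B6.
U+002C: 1-byte form → 2C.
U+10059: 4-byte form → F0 90 81 99.
Concatenated (16 bytes): D7 93 E8 B3 8A E9 A4 AC EC A6 B6 2C F0 90 81 99.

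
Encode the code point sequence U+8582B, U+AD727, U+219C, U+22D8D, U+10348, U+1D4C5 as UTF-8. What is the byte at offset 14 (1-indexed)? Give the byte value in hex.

1-indexed offset 14 is 0-indexed offset 13.
U+8582B → 4-byte form F2 85 A0 AB at offsets 0–3.
U+AD727 → 4-byte form F2 AD 9C A7 at offsets 4–7.
U+219C → 3-byte form E2 86 9C at offsets 8–10.
U+22D8D → 4-byte form F0 A2 B6 8D at offsets 11–14.
Offset 13 falls in char 4's range; it's byte 3 of F0 A2 B6 8D = 0xB6.

0xB6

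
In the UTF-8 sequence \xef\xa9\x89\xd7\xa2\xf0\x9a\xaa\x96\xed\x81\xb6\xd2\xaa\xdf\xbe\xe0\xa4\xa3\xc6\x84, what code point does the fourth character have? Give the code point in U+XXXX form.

U+D076

Offset 0: leading byte 0xEF = 11101111 → 3-byte char #1 = EF A9 89.
Offset 3: leading byte 0xD7 = 11010111 → 2-byte char #2 = D7 A2.
Offset 5: leading byte 0xF0 = 11110000 → 4-byte char #3 = F0 9A AA 96.
Offset 9: leading byte 0xED = 11101101 → 3-byte char #4 = ED 81 B6.
Leading byte 0xED = 11101101 matches 1110xxxx → 3-byte sequence.
Byte 1: 0xED = 11101101, payload 1101 (4 bits).
Byte 2: 0x81 = 10000001 (10xxxxxx ✓), payload 000001.
Byte 3: 0xB6 = 10110110 (10xxxxxx ✓), payload 110110.
Concatenate: 1101000001110110 = 0xD076 (16 bits → U+D076).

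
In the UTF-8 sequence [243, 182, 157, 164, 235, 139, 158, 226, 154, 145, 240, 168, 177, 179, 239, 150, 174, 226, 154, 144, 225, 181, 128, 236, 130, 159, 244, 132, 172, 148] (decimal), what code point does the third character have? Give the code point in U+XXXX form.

Offset 0: leading byte 0xF3 = 11110011 → 4-byte char #1 = F3 B6 9D A4.
Offset 4: leading byte 0xEB = 11101011 → 3-byte char #2 = EB 8B 9E.
Offset 7: leading byte 0xE2 = 11100010 → 3-byte char #3 = E2 9A 91.
Leading byte 0xE2 = 11100010 matches 1110xxxx → 3-byte sequence.
Byte 1: 0xE2 = 11100010, payload 0010 (4 bits).
Byte 2: 0x9A = 10011010 (10xxxxxx ✓), payload 011010.
Byte 3: 0x91 = 10010001 (10xxxxxx ✓), payload 010001.
Concatenate: 0010011010010001 = 0x2691 (16 bits → U+2691).

U+2691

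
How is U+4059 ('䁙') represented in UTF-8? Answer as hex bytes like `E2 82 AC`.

E4 81 99

U+4059 = 0x4059 = 16473 decimal. In range U+0800–U+FFFF → 3-byte form: 1110xxxx 10xxxxxx 10xxxxxx.
Binary (16 bits): 0100000001011001.
Split 4+6+6: 0100 | 000001 | 011001.
Byte 1: 11100100 = 0xE4.
Byte 2: 10000001 = 0x81.
Byte 3: 10011001 = 0x99.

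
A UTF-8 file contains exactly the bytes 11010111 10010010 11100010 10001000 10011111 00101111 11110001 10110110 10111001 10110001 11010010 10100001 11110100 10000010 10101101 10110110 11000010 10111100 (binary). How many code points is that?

7

Byte at offset 0: 0xD7 = 11010111 → 2-byte char (#1). Advance 2.
Byte at offset 2: 0xE2 = 11100010 → 3-byte char (#2). Advance 3.
Byte at offset 5: 0x2F = 00101111 → 1-byte char (#3). Advance 1.
Byte at offset 6: 0xF1 = 11110001 → 4-byte char (#4). Advance 4.
Byte at offset 10: 0xD2 = 11010010 → 2-byte char (#5). Advance 2.
Byte at offset 12: 0xF4 = 11110100 → 4-byte char (#6). Advance 4.
Byte at offset 16: 0xC2 = 11000010 → 2-byte char (#7). Advance 2.
Reached end at offset 18 after 7 code points.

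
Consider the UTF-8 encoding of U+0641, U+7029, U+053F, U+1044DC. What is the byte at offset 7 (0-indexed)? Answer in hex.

U+0641 → 2-byte form D9 81 at offsets 0–1.
U+7029 → 3-byte form E7 80 A9 at offsets 2–4.
U+053F → 2-byte form D4 BF at offsets 5–6.
U+1044DC → 4-byte form F4 84 93 9C at offsets 7–10.
Offset 7 falls in char 4's range; it's byte 1 of F4 84 93 9C = 0xF4.

0xF4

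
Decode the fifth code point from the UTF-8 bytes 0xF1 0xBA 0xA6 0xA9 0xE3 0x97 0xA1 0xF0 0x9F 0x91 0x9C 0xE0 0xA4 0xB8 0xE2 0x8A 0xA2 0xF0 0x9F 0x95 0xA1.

U+22A2

Offset 0: leading byte 0xF1 = 11110001 → 4-byte char #1 = F1 BA A6 A9.
Offset 4: leading byte 0xE3 = 11100011 → 3-byte char #2 = E3 97 A1.
Offset 7: leading byte 0xF0 = 11110000 → 4-byte char #3 = F0 9F 91 9C.
Offset 11: leading byte 0xE0 = 11100000 → 3-byte char #4 = E0 A4 B8.
Offset 14: leading byte 0xE2 = 11100010 → 3-byte char #5 = E2 8A A2.
Leading byte 0xE2 = 11100010 matches 1110xxxx → 3-byte sequence.
Byte 1: 0xE2 = 11100010, payload 0010 (4 bits).
Byte 2: 0x8A = 10001010 (10xxxxxx ✓), payload 001010.
Byte 3: 0xA2 = 10100010 (10xxxxxx ✓), payload 100010.
Concatenate: 0010001010100010 = 0x22A2 (16 bits → U+22A2).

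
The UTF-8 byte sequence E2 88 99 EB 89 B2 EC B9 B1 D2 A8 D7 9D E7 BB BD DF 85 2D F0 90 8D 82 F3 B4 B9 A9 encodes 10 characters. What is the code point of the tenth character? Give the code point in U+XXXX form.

Offset 0: leading byte 0xE2 = 11100010 → 3-byte char #1 = E2 88 99.
Offset 3: leading byte 0xEB = 11101011 → 3-byte char #2 = EB 89 B2.
Offset 6: leading byte 0xEC = 11101100 → 3-byte char #3 = EC B9 B1.
Offset 9: leading byte 0xD2 = 11010010 → 2-byte char #4 = D2 A8.
Offset 11: leading byte 0xD7 = 11010111 → 2-byte char #5 = D7 9D.
Offset 13: leading byte 0xE7 = 11100111 → 3-byte char #6 = E7 BB BD.
Offset 16: leading byte 0xDF = 11011111 → 2-byte char #7 = DF 85.
Offset 18: leading byte 0x2D = 00101101 → 1-byte char #8 = 2D.
Offset 19: leading byte 0xF0 = 11110000 → 4-byte char #9 = F0 90 8D 82.
Offset 23: leading byte 0xF3 = 11110011 → 4-byte char #10 = F3 B4 B9 A9.
Leading byte 0xF3 = 11110011 matches 11110xxx → 4-byte sequence.
Byte 1: 0xF3 = 11110011, payload 011 (3 bits).
Byte 2: 0xB4 = 10110100 (10xxxxxx ✓), payload 110100.
Byte 3: 0xB9 = 10111001 (10xxxxxx ✓), payload 111001.
Byte 4: 0xA9 = 10101001 (10xxxxxx ✓), payload 101001.
Concatenate: 011110100111001101001 = 0xF4E69 (21 bits → U+F4E69).

U+F4E69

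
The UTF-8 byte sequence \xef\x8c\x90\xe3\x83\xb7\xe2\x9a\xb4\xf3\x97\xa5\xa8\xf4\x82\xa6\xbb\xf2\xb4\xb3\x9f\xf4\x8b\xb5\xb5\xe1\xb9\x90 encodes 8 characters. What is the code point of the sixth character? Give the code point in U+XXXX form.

Offset 0: leading byte 0xEF = 11101111 → 3-byte char #1 = EF 8C 90.
Offset 3: leading byte 0xE3 = 11100011 → 3-byte char #2 = E3 83 B7.
Offset 6: leading byte 0xE2 = 11100010 → 3-byte char #3 = E2 9A B4.
Offset 9: leading byte 0xF3 = 11110011 → 4-byte char #4 = F3 97 A5 A8.
Offset 13: leading byte 0xF4 = 11110100 → 4-byte char #5 = F4 82 A6 BB.
Offset 17: leading byte 0xF2 = 11110010 → 4-byte char #6 = F2 B4 B3 9F.
Leading byte 0xF2 = 11110010 matches 11110xxx → 4-byte sequence.
Byte 1: 0xF2 = 11110010, payload 010 (3 bits).
Byte 2: 0xB4 = 10110100 (10xxxxxx ✓), payload 110100.
Byte 3: 0xB3 = 10110011 (10xxxxxx ✓), payload 110011.
Byte 4: 0x9F = 10011111 (10xxxxxx ✓), payload 011111.
Concatenate: 010110100110011011111 = 0xB4CDF (21 bits → U+B4CDF).

U+B4CDF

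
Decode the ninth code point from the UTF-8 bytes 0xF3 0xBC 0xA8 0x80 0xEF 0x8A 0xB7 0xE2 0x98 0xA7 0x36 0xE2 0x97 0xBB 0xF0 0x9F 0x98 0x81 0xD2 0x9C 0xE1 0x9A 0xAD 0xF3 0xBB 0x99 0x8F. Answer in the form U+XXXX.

U+FB64F

Offset 0: leading byte 0xF3 = 11110011 → 4-byte char #1 = F3 BC A8 80.
Offset 4: leading byte 0xEF = 11101111 → 3-byte char #2 = EF 8A B7.
Offset 7: leading byte 0xE2 = 11100010 → 3-byte char #3 = E2 98 A7.
Offset 10: leading byte 0x36 = 00110110 → 1-byte char #4 = 36.
Offset 11: leading byte 0xE2 = 11100010 → 3-byte char #5 = E2 97 BB.
Offset 14: leading byte 0xF0 = 11110000 → 4-byte char #6 = F0 9F 98 81.
Offset 18: leading byte 0xD2 = 11010010 → 2-byte char #7 = D2 9C.
Offset 20: leading byte 0xE1 = 11100001 → 3-byte char #8 = E1 9A AD.
Offset 23: leading byte 0xF3 = 11110011 → 4-byte char #9 = F3 BB 99 8F.
Leading byte 0xF3 = 11110011 matches 11110xxx → 4-byte sequence.
Byte 1: 0xF3 = 11110011, payload 011 (3 bits).
Byte 2: 0xBB = 10111011 (10xxxxxx ✓), payload 111011.
Byte 3: 0x99 = 10011001 (10xxxxxx ✓), payload 011001.
Byte 4: 0x8F = 10001111 (10xxxxxx ✓), payload 001111.
Concatenate: 011111011011001001111 = 0xFB64F (21 bits → U+FB64F).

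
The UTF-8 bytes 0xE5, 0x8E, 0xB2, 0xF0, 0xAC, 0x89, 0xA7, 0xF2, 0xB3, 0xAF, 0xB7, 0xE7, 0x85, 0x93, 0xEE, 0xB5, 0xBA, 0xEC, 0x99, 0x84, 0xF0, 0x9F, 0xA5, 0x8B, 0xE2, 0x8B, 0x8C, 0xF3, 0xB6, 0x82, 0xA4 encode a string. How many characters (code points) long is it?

9

Byte at offset 0: 0xE5 = 11100101 → 3-byte char (#1). Advance 3.
Byte at offset 3: 0xF0 = 11110000 → 4-byte char (#2). Advance 4.
Byte at offset 7: 0xF2 = 11110010 → 4-byte char (#3). Advance 4.
Byte at offset 11: 0xE7 = 11100111 → 3-byte char (#4). Advance 3.
Byte at offset 14: 0xEE = 11101110 → 3-byte char (#5). Advance 3.
Byte at offset 17: 0xEC = 11101100 → 3-byte char (#6). Advance 3.
Byte at offset 20: 0xF0 = 11110000 → 4-byte char (#7). Advance 4.
Byte at offset 24: 0xE2 = 11100010 → 3-byte char (#8). Advance 3.
Byte at offset 27: 0xF3 = 11110011 → 4-byte char (#9). Advance 4.
Reached end at offset 31 after 9 code points.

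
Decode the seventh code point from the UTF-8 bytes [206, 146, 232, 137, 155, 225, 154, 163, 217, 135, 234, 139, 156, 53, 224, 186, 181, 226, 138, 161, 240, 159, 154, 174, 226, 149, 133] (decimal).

U+0EB5

Offset 0: leading byte 0xCE = 11001110 → 2-byte char #1 = CE 92.
Offset 2: leading byte 0xE8 = 11101000 → 3-byte char #2 = E8 89 9B.
Offset 5: leading byte 0xE1 = 11100001 → 3-byte char #3 = E1 9A A3.
Offset 8: leading byte 0xD9 = 11011001 → 2-byte char #4 = D9 87.
Offset 10: leading byte 0xEA = 11101010 → 3-byte char #5 = EA 8B 9C.
Offset 13: leading byte 0x35 = 00110101 → 1-byte char #6 = 35.
Offset 14: leading byte 0xE0 = 11100000 → 3-byte char #7 = E0 BA B5.
Leading byte 0xE0 = 11100000 matches 1110xxxx → 3-byte sequence.
Byte 1: 0xE0 = 11100000, payload 0000 (4 bits).
Byte 2: 0xBA = 10111010 (10xxxxxx ✓), payload 111010.
Byte 3: 0xB5 = 10110101 (10xxxxxx ✓), payload 110101.
Concatenate: 0000111010110101 = 0xEB5 (16 bits → U+0EB5).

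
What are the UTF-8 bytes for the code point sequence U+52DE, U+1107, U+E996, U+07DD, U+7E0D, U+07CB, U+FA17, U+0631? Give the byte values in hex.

E5 8B 9E E1 84 87 EE A6 96 DF 9D E7 B8 8D DF 8B EF A8 97 D8 B1

U+52DE: 3-byte form → E5 8B 9E.
U+1107: 3-byte form → E1 84 87.
U+E996: 3-byte form → EE A6 96.
U+07DD: 2-byte form → DF 9D.
U+7E0D: 3-byte form → E7 B8 8D.
U+07CB: 2-byte form → DF 8B.
U+FA17: 3-byte form → EF A8 97.
U+0631: 2-byte form → D8 B1.
Concatenated (21 bytes): E5 8B 9E E1 84 87 EE A6 96 DF 9D E7 B8 8D DF 8B EF A8 97 D8 B1.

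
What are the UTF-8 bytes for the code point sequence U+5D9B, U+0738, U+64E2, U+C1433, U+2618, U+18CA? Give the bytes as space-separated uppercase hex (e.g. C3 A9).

U+5D9B: 3-byte form → E5 B6 9B.
U+0738: 2-byte form → DC B8.
U+64E2: 3-byte form → E6 93 A2.
U+C1433: 4-byte form → F3 81 90 B3.
U+2618: 3-byte form → E2 98 98.
U+18CA: 3-byte form → E1 A3 8A.
Concatenated (18 bytes): E5 B6 9B DC B8 E6 93 A2 F3 81 90 B3 E2 98 98 E1 A3 8A.

E5 B6 9B DC B8 E6 93 A2 F3 81 90 B3 E2 98 98 E1 A3 8A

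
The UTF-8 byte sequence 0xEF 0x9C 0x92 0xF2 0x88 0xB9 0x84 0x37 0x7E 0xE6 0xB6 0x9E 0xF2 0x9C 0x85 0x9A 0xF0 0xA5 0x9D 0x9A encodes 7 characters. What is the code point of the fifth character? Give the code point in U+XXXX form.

U+6D9E

Offset 0: leading byte 0xEF = 11101111 → 3-byte char #1 = EF 9C 92.
Offset 3: leading byte 0xF2 = 11110010 → 4-byte char #2 = F2 88 B9 84.
Offset 7: leading byte 0x37 = 00110111 → 1-byte char #3 = 37.
Offset 8: leading byte 0x7E = 01111110 → 1-byte char #4 = 7E.
Offset 9: leading byte 0xE6 = 11100110 → 3-byte char #5 = E6 B6 9E.
Leading byte 0xE6 = 11100110 matches 1110xxxx → 3-byte sequence.
Byte 1: 0xE6 = 11100110, payload 0110 (4 bits).
Byte 2: 0xB6 = 10110110 (10xxxxxx ✓), payload 110110.
Byte 3: 0x9E = 10011110 (10xxxxxx ✓), payload 011110.
Concatenate: 0110110110011110 = 0x6D9E (16 bits → U+6D9E).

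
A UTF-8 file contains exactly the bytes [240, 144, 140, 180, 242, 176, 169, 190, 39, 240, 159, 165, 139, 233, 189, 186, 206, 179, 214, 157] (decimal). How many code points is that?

7

Byte at offset 0: 0xF0 = 11110000 → 4-byte char (#1). Advance 4.
Byte at offset 4: 0xF2 = 11110010 → 4-byte char (#2). Advance 4.
Byte at offset 8: 0x27 = 00100111 → 1-byte char (#3). Advance 1.
Byte at offset 9: 0xF0 = 11110000 → 4-byte char (#4). Advance 4.
Byte at offset 13: 0xE9 = 11101001 → 3-byte char (#5). Advance 3.
Byte at offset 16: 0xCE = 11001110 → 2-byte char (#6). Advance 2.
Byte at offset 18: 0xD6 = 11010110 → 2-byte char (#7). Advance 2.
Reached end at offset 20 after 7 code points.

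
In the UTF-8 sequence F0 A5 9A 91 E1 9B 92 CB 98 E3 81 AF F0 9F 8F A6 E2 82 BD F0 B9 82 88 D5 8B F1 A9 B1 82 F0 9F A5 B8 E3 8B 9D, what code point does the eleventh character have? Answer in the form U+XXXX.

U+32DD

Offset 0: leading byte 0xF0 = 11110000 → 4-byte char #1 = F0 A5 9A 91.
Offset 4: leading byte 0xE1 = 11100001 → 3-byte char #2 = E1 9B 92.
Offset 7: leading byte 0xCB = 11001011 → 2-byte char #3 = CB 98.
Offset 9: leading byte 0xE3 = 11100011 → 3-byte char #4 = E3 81 AF.
Offset 12: leading byte 0xF0 = 11110000 → 4-byte char #5 = F0 9F 8F A6.
Offset 16: leading byte 0xE2 = 11100010 → 3-byte char #6 = E2 82 BD.
Offset 19: leading byte 0xF0 = 11110000 → 4-byte char #7 = F0 B9 82 88.
Offset 23: leading byte 0xD5 = 11010101 → 2-byte char #8 = D5 8B.
Offset 25: leading byte 0xF1 = 11110001 → 4-byte char #9 = F1 A9 B1 82.
Offset 29: leading byte 0xF0 = 11110000 → 4-byte char #10 = F0 9F A5 B8.
Offset 33: leading byte 0xE3 = 11100011 → 3-byte char #11 = E3 8B 9D.
Leading byte 0xE3 = 11100011 matches 1110xxxx → 3-byte sequence.
Byte 1: 0xE3 = 11100011, payload 0011 (4 bits).
Byte 2: 0x8B = 10001011 (10xxxxxx ✓), payload 001011.
Byte 3: 0x9D = 10011101 (10xxxxxx ✓), payload 011101.
Concatenate: 0011001011011101 = 0x32DD (16 bits → U+32DD).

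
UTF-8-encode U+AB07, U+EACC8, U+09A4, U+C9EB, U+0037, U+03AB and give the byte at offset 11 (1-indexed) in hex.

1-indexed offset 11 is 0-indexed offset 10.
U+AB07 → 3-byte form EA AC 87 at offsets 0–2.
U+EACC8 → 4-byte form F3 AA B3 88 at offsets 3–6.
U+09A4 → 3-byte form E0 A6 A4 at offsets 7–9.
U+C9EB → 3-byte form EC A7 AB at offsets 10–12.
Offset 10 falls in char 4's range; it's byte 1 of EC A7 AB = 0xEC.

0xEC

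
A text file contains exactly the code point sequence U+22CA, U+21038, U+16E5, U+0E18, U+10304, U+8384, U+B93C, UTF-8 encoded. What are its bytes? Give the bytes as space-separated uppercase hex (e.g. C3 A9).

E2 8B 8A F0 A1 80 B8 E1 9B A5 E0 B8 98 F0 90 8C 84 E8 8E 84 EB A4 BC

U+22CA: 3-byte form → E2 8B 8A.
U+21038: 4-byte form → F0 A1 80 B8.
U+16E5: 3-byte form → E1 9B A5.
U+0E18: 3-byte form → E0 B8 98.
U+10304: 4-byte form → F0 90 8C 84.
U+8384: 3-byte form → E8 8E 84.
U+B93C: 3-byte form → EB A4 BC.
Concatenated (23 bytes): E2 8B 8A F0 A1 80 B8 E1 9B A5 E0 B8 98 F0 90 8C 84 E8 8E 84 EB A4 BC.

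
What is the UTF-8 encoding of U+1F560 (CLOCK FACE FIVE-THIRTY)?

F0 9F 95 A0

U+1F560 = 0x1F560 = 128352 decimal. In range U+10000–U+10FFFF → 4-byte form: 11110xxx 10xxxxxx 10xxxxxx 10xxxxxx.
Binary (21 bits): 000011111010101100000.
Split 3+6+6+6: 000 | 011111 | 010101 | 100000.
Byte 1: 11110000 = 0xF0.
Byte 2: 10011111 = 0x9F.
Byte 3: 10010101 = 0x95.
Byte 4: 10100000 = 0xA0.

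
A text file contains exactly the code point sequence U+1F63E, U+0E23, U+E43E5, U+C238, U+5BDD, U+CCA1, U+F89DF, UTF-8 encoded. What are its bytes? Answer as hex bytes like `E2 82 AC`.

F0 9F 98 BE E0 B8 A3 F3 A4 8F A5 EC 88 B8 E5 AF 9D EC B2 A1 F3 B8 A7 9F

U+1F63E: 4-byte form → F0 9F 98 BE.
U+0E23: 3-byte form → E0 B8 A3.
U+E43E5: 4-byte form → F3 A4 8F A5.
U+C238: 3-byte form → EC 88 B8.
U+5BDD: 3-byte form → E5 AF 9D.
U+CCA1: 3-byte form → EC B2 A1.
U+F89DF: 4-byte form → F3 B8 A7 9F.
Concatenated (24 bytes): F0 9F 98 BE E0 B8 A3 F3 A4 8F A5 EC 88 B8 E5 AF 9D EC B2 A1 F3 B8 A7 9F.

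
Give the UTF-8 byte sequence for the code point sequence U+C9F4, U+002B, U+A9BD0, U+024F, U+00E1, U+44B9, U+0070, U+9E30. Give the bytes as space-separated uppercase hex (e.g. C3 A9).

U+C9F4: 3-byte form → EC A7 B4.
U+002B: 1-byte form → 2B.
U+A9BD0: 4-byte form → F2 A9 AF 90.
U+024F: 2-byte form → C9 8F.
U+00E1: 2-byte form → C3 A1.
U+44B9: 3-byte form → E4 92 B9.
U+0070: 1-byte form → 70.
U+9E30: 3-byte form → E9 B8 B0.
Concatenated (19 bytes): EC A7 B4 2B F2 A9 AF 90 C9 8F C3 A1 E4 92 B9 70 E9 B8 B0.

EC A7 B4 2B F2 A9 AF 90 C9 8F C3 A1 E4 92 B9 70 E9 B8 B0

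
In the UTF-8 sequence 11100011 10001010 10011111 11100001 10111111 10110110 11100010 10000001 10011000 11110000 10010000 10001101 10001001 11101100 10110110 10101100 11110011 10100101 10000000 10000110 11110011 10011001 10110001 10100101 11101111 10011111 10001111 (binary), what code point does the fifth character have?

Offset 0: leading byte 0xE3 = 11100011 → 3-byte char #1 = E3 8A 9F.
Offset 3: leading byte 0xE1 = 11100001 → 3-byte char #2 = E1 BF B6.
Offset 6: leading byte 0xE2 = 11100010 → 3-byte char #3 = E2 81 98.
Offset 9: leading byte 0xF0 = 11110000 → 4-byte char #4 = F0 90 8D 89.
Offset 13: leading byte 0xEC = 11101100 → 3-byte char #5 = EC B6 AC.
Leading byte 0xEC = 11101100 matches 1110xxxx → 3-byte sequence.
Byte 1: 0xEC = 11101100, payload 1100 (4 bits).
Byte 2: 0xB6 = 10110110 (10xxxxxx ✓), payload 110110.
Byte 3: 0xAC = 10101100 (10xxxxxx ✓), payload 101100.
Concatenate: 1100110110101100 = 0xCDAC (16 bits → U+CDAC).

U+CDAC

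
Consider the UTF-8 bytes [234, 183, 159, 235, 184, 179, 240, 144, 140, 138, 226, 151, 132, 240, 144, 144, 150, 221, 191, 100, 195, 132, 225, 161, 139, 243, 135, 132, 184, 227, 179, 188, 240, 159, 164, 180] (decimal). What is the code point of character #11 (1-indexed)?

Offset 0: leading byte 0xEA = 11101010 → 3-byte char #1 = EA B7 9F.
Offset 3: leading byte 0xEB = 11101011 → 3-byte char #2 = EB B8 B3.
Offset 6: leading byte 0xF0 = 11110000 → 4-byte char #3 = F0 90 8C 8A.
Offset 10: leading byte 0xE2 = 11100010 → 3-byte char #4 = E2 97 84.
Offset 13: leading byte 0xF0 = 11110000 → 4-byte char #5 = F0 90 90 96.
Offset 17: leading byte 0xDD = 11011101 → 2-byte char #6 = DD BF.
Offset 19: leading byte 0x64 = 01100100 → 1-byte char #7 = 64.
Offset 20: leading byte 0xC3 = 11000011 → 2-byte char #8 = C3 84.
Offset 22: leading byte 0xE1 = 11100001 → 3-byte char #9 = E1 A1 8B.
Offset 25: leading byte 0xF3 = 11110011 → 4-byte char #10 = F3 87 84 B8.
Offset 29: leading byte 0xE3 = 11100011 → 3-byte char #11 = E3 B3 BC.
Leading byte 0xE3 = 11100011 matches 1110xxxx → 3-byte sequence.
Byte 1: 0xE3 = 11100011, payload 0011 (4 bits).
Byte 2: 0xB3 = 10110011 (10xxxxxx ✓), payload 110011.
Byte 3: 0xBC = 10111100 (10xxxxxx ✓), payload 111100.
Concatenate: 0011110011111100 = 0x3CFC (16 bits → U+3CFC).

U+3CFC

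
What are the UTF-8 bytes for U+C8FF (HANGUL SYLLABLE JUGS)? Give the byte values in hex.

U+C8FF = 0xC8FF = 51455 decimal. In range U+0800–U+FFFF → 3-byte form: 1110xxxx 10xxxxxx 10xxxxxx.
Binary (16 bits): 1100100011111111.
Split 4+6+6: 1100 | 100011 | 111111.
Byte 1: 11101100 = 0xEC.
Byte 2: 10100011 = 0xA3.
Byte 3: 10111111 = 0xBF.

EC A3 BF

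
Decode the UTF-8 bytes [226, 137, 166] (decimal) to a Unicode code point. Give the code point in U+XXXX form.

U+2266

Leading byte 0xE2 = 11100010 matches 1110xxxx → 3-byte sequence.
Byte 1: 0xE2 = 11100010, payload 0010 (4 bits).
Byte 2: 0x89 = 10001001 (10xxxxxx ✓), payload 001001.
Byte 3: 0xA6 = 10100110 (10xxxxxx ✓), payload 100110.
Concatenate: 0010001001100110 = 0x2266 (16 bits → U+2266).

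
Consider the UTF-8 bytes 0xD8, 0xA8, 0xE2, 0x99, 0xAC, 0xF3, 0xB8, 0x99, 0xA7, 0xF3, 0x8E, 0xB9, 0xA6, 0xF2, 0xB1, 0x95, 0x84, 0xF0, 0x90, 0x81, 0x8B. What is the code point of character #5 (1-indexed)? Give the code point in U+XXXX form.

Offset 0: leading byte 0xD8 = 11011000 → 2-byte char #1 = D8 A8.
Offset 2: leading byte 0xE2 = 11100010 → 3-byte char #2 = E2 99 AC.
Offset 5: leading byte 0xF3 = 11110011 → 4-byte char #3 = F3 B8 99 A7.
Offset 9: leading byte 0xF3 = 11110011 → 4-byte char #4 = F3 8E B9 A6.
Offset 13: leading byte 0xF2 = 11110010 → 4-byte char #5 = F2 B1 95 84.
Leading byte 0xF2 = 11110010 matches 11110xxx → 4-byte sequence.
Byte 1: 0xF2 = 11110010, payload 010 (3 bits).
Byte 2: 0xB1 = 10110001 (10xxxxxx ✓), payload 110001.
Byte 3: 0x95 = 10010101 (10xxxxxx ✓), payload 010101.
Byte 4: 0x84 = 10000100 (10xxxxxx ✓), payload 000100.
Concatenate: 010110001010101000100 = 0xB1544 (21 bits → U+B1544).

U+B1544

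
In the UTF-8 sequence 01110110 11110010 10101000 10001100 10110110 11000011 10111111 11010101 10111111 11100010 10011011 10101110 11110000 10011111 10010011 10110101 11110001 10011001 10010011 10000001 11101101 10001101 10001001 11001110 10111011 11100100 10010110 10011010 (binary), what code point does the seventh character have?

U+594C1

Offset 0: leading byte 0x76 = 01110110 → 1-byte char #1 = 76.
Offset 1: leading byte 0xF2 = 11110010 → 4-byte char #2 = F2 A8 8C B6.
Offset 5: leading byte 0xC3 = 11000011 → 2-byte char #3 = C3 BF.
Offset 7: leading byte 0xD5 = 11010101 → 2-byte char #4 = D5 BF.
Offset 9: leading byte 0xE2 = 11100010 → 3-byte char #5 = E2 9B AE.
Offset 12: leading byte 0xF0 = 11110000 → 4-byte char #6 = F0 9F 93 B5.
Offset 16: leading byte 0xF1 = 11110001 → 4-byte char #7 = F1 99 93 81.
Leading byte 0xF1 = 11110001 matches 11110xxx → 4-byte sequence.
Byte 1: 0xF1 = 11110001, payload 001 (3 bits).
Byte 2: 0x99 = 10011001 (10xxxxxx ✓), payload 011001.
Byte 3: 0x93 = 10010011 (10xxxxxx ✓), payload 010011.
Byte 4: 0x81 = 10000001 (10xxxxxx ✓), payload 000001.
Concatenate: 001011001010011000001 = 0x594C1 (21 bits → U+594C1).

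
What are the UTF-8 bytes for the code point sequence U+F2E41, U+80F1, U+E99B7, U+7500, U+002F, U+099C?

F3 B2 B9 81 E8 83 B1 F3 A9 A6 B7 E7 94 80 2F E0 A6 9C

U+F2E41: 4-byte form → F3 B2 B9 81.
U+80F1: 3-byte form → E8 83 B1.
U+E99B7: 4-byte form → F3 A9 A6 B7.
U+7500: 3-byte form → E7 94 80.
U+002F: 1-byte form → 2F.
U+099C: 3-byte form → E0 A6 9C.
Concatenated (18 bytes): F3 B2 B9 81 E8 83 B1 F3 A9 A6 B7 E7 94 80 2F E0 A6 9C.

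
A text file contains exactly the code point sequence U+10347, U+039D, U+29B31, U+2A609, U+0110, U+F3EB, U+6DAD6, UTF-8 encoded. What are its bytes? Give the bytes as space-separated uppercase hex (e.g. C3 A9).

F0 90 8D 87 CE 9D F0 A9 AC B1 F0 AA 98 89 C4 90 EF 8F AB F1 AD AB 96

U+10347: 4-byte form → F0 90 8D 87.
U+039D: 2-byte form → CE 9D.
U+29B31: 4-byte form → F0 A9 AC B1.
U+2A609: 4-byte form → F0 AA 98 89.
U+0110: 2-byte form → C4 90.
U+F3EB: 3-byte form → EF 8F AB.
U+6DAD6: 4-byte form → F1 AD AB 96.
Concatenated (23 bytes): F0 90 8D 87 CE 9D F0 A9 AC B1 F0 AA 98 89 C4 90 EF 8F AB F1 AD AB 96.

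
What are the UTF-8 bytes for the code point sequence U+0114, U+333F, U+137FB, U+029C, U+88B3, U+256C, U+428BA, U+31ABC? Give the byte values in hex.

U+0114: 2-byte form → C4 94.
U+333F: 3-byte form → E3 8C BF.
U+137FB: 4-byte form → F0 93 9F BB.
U+029C: 2-byte form → CA 9C.
U+88B3: 3-byte form → E8 A2 B3.
U+256C: 3-byte form → E2 95 AC.
U+428BA: 4-byte form → F1 82 A2 BA.
U+31ABC: 4-byte form → F0 B1 AA BC.
Concatenated (25 bytes): C4 94 E3 8C BF F0 93 9F BB CA 9C E8 A2 B3 E2 95 AC F1 82 A2 BA F0 B1 AA BC.

C4 94 E3 8C BF F0 93 9F BB CA 9C E8 A2 B3 E2 95 AC F1 82 A2 BA F0 B1 AA BC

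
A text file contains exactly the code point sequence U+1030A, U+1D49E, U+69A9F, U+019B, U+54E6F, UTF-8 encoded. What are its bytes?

F0 90 8C 8A F0 9D 92 9E F1 A9 AA 9F C6 9B F1 94 B9 AF

U+1030A: 4-byte form → F0 90 8C 8A.
U+1D49E: 4-byte form → F0 9D 92 9E.
U+69A9F: 4-byte form → F1 A9 AA 9F.
U+019B: 2-byte form → C6 9B.
U+54E6F: 4-byte form → F1 94 B9 AF.
Concatenated (18 bytes): F0 90 8C 8A F0 9D 92 9E F1 A9 AA 9F C6 9B F1 94 B9 AF.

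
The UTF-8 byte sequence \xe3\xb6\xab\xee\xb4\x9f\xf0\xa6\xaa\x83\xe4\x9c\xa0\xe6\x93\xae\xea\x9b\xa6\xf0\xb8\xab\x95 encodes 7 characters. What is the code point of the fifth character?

U+64EE

Offset 0: leading byte 0xE3 = 11100011 → 3-byte char #1 = E3 B6 AB.
Offset 3: leading byte 0xEE = 11101110 → 3-byte char #2 = EE B4 9F.
Offset 6: leading byte 0xF0 = 11110000 → 4-byte char #3 = F0 A6 AA 83.
Offset 10: leading byte 0xE4 = 11100100 → 3-byte char #4 = E4 9C A0.
Offset 13: leading byte 0xE6 = 11100110 → 3-byte char #5 = E6 93 AE.
Leading byte 0xE6 = 11100110 matches 1110xxxx → 3-byte sequence.
Byte 1: 0xE6 = 11100110, payload 0110 (4 bits).
Byte 2: 0x93 = 10010011 (10xxxxxx ✓), payload 010011.
Byte 3: 0xAE = 10101110 (10xxxxxx ✓), payload 101110.
Concatenate: 0110010011101110 = 0x64EE (16 bits → U+64EE).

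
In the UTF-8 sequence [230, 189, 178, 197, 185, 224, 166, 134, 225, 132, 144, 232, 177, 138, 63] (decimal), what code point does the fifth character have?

Offset 0: leading byte 0xE6 = 11100110 → 3-byte char #1 = E6 BD B2.
Offset 3: leading byte 0xC5 = 11000101 → 2-byte char #2 = C5 B9.
Offset 5: leading byte 0xE0 = 11100000 → 3-byte char #3 = E0 A6 86.
Offset 8: leading byte 0xE1 = 11100001 → 3-byte char #4 = E1 84 90.
Offset 11: leading byte 0xE8 = 11101000 → 3-byte char #5 = E8 B1 8A.
Leading byte 0xE8 = 11101000 matches 1110xxxx → 3-byte sequence.
Byte 1: 0xE8 = 11101000, payload 1000 (4 bits).
Byte 2: 0xB1 = 10110001 (10xxxxxx ✓), payload 110001.
Byte 3: 0x8A = 10001010 (10xxxxxx ✓), payload 001010.
Concatenate: 1000110001001010 = 0x8C4A (16 bits → U+8C4A).

U+8C4A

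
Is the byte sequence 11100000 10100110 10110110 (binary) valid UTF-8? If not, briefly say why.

Leading byte 0xE0 = 11100000 → 3-byte form.
Continuation bytes 0xA6=10100110, 0xB6=10110110 all match 10xxxxxx.
Decoded value 0x9B6 is ≥ 0x800 (shortest form) and not a surrogate.

valid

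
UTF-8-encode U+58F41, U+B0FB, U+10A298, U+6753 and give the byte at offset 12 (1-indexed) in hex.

1-indexed offset 12 is 0-indexed offset 11.
U+58F41 → 4-byte form F1 98 BD 81 at offsets 0–3.
U+B0FB → 3-byte form EB 83 BB at offsets 4–6.
U+10A298 → 4-byte form F4 8A 8A 98 at offsets 7–10.
U+6753 → 3-byte form E6 9D 93 at offsets 11–13.
Offset 11 falls in char 4's range; it's byte 1 of E6 9D 93 = 0xE6.

0xE6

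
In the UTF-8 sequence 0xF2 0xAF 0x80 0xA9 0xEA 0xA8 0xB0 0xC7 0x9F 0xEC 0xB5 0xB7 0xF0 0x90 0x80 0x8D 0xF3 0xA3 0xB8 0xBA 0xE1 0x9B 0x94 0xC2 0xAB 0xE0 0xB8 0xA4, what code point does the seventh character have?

Offset 0: leading byte 0xF2 = 11110010 → 4-byte char #1 = F2 AF 80 A9.
Offset 4: leading byte 0xEA = 11101010 → 3-byte char #2 = EA A8 B0.
Offset 7: leading byte 0xC7 = 11000111 → 2-byte char #3 = C7 9F.
Offset 9: leading byte 0xEC = 11101100 → 3-byte char #4 = EC B5 B7.
Offset 12: leading byte 0xF0 = 11110000 → 4-byte char #5 = F0 90 80 8D.
Offset 16: leading byte 0xF3 = 11110011 → 4-byte char #6 = F3 A3 B8 BA.
Offset 20: leading byte 0xE1 = 11100001 → 3-byte char #7 = E1 9B 94.
Leading byte 0xE1 = 11100001 matches 1110xxxx → 3-byte sequence.
Byte 1: 0xE1 = 11100001, payload 0001 (4 bits).
Byte 2: 0x9B = 10011011 (10xxxxxx ✓), payload 011011.
Byte 3: 0x94 = 10010100 (10xxxxxx ✓), payload 010100.
Concatenate: 0001011011010100 = 0x16D4 (16 bits → U+16D4).

U+16D4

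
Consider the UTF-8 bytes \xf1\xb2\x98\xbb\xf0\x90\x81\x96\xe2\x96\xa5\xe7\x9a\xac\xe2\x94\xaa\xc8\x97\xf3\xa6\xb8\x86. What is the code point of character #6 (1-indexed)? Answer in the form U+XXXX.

U+0217

Offset 0: leading byte 0xF1 = 11110001 → 4-byte char #1 = F1 B2 98 BB.
Offset 4: leading byte 0xF0 = 11110000 → 4-byte char #2 = F0 90 81 96.
Offset 8: leading byte 0xE2 = 11100010 → 3-byte char #3 = E2 96 A5.
Offset 11: leading byte 0xE7 = 11100111 → 3-byte char #4 = E7 9A AC.
Offset 14: leading byte 0xE2 = 11100010 → 3-byte char #5 = E2 94 AA.
Offset 17: leading byte 0xC8 = 11001000 → 2-byte char #6 = C8 97.
Leading byte 0xC8 = 11001000 matches 110xxxxx → 2-byte sequence.
Byte 1: 0xC8 = 11001000, payload 01000 (5 bits).
Byte 2: 0x97 = 10010111 (10xxxxxx ✓), payload 010111.
Concatenate: 01000010111 = 0x217 (11 bits → U+0217).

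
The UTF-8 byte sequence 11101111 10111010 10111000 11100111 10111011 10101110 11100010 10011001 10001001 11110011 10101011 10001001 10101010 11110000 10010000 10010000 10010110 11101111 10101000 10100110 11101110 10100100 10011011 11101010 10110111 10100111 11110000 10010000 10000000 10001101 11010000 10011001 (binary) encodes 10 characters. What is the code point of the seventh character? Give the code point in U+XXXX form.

U+E91B

Offset 0: leading byte 0xEF = 11101111 → 3-byte char #1 = EF BA B8.
Offset 3: leading byte 0xE7 = 11100111 → 3-byte char #2 = E7 BB AE.
Offset 6: leading byte 0xE2 = 11100010 → 3-byte char #3 = E2 99 89.
Offset 9: leading byte 0xF3 = 11110011 → 4-byte char #4 = F3 AB 89 AA.
Offset 13: leading byte 0xF0 = 11110000 → 4-byte char #5 = F0 90 90 96.
Offset 17: leading byte 0xEF = 11101111 → 3-byte char #6 = EF A8 A6.
Offset 20: leading byte 0xEE = 11101110 → 3-byte char #7 = EE A4 9B.
Leading byte 0xEE = 11101110 matches 1110xxxx → 3-byte sequence.
Byte 1: 0xEE = 11101110, payload 1110 (4 bits).
Byte 2: 0xA4 = 10100100 (10xxxxxx ✓), payload 100100.
Byte 3: 0x9B = 10011011 (10xxxxxx ✓), payload 011011.
Concatenate: 1110100100011011 = 0xE91B (16 bits → U+E91B).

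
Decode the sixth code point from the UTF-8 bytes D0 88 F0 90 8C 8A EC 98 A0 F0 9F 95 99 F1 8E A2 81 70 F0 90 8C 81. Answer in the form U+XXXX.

Offset 0: leading byte 0xD0 = 11010000 → 2-byte char #1 = D0 88.
Offset 2: leading byte 0xF0 = 11110000 → 4-byte char #2 = F0 90 8C 8A.
Offset 6: leading byte 0xEC = 11101100 → 3-byte char #3 = EC 98 A0.
Offset 9: leading byte 0xF0 = 11110000 → 4-byte char #4 = F0 9F 95 99.
Offset 13: leading byte 0xF1 = 11110001 → 4-byte char #5 = F1 8E A2 81.
Offset 17: leading byte 0x70 = 01110000 → 1-byte char #6 = 70.
Leading byte 0x70 = 01110000 matches 0xxxxxxx → 1-byte sequence.
Byte 1: 0x70 = 01110000, payload 1110000 (7 bits).
Concatenate: 1110000 = 0x70 (7 bits → U+0070).

U+0070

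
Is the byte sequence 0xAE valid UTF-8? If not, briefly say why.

Byte 0xAE = 10101110 has the form 10xxxxxx — a continuation byte — but there is no preceding leading byte.

invalid (continuation byte with no leading byte)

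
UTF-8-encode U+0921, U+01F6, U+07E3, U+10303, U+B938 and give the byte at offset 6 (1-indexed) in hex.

1-indexed offset 6 is 0-indexed offset 5.
U+0921 → 3-byte form E0 A4 A1 at offsets 0–2.
U+01F6 → 2-byte form C7 B6 at offsets 3–4.
U+07E3 → 2-byte form DF A3 at offsets 5–6.
Offset 5 falls in char 3's range; it's byte 1 of DF A3 = 0xDF.

0xDF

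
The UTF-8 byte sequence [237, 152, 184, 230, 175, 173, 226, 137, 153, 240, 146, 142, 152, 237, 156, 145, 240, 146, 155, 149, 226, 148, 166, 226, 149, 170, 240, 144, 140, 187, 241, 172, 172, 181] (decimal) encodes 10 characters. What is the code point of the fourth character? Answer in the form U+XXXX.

U+12398

Offset 0: leading byte 0xED = 11101101 → 3-byte char #1 = ED 98 B8.
Offset 3: leading byte 0xE6 = 11100110 → 3-byte char #2 = E6 AF AD.
Offset 6: leading byte 0xE2 = 11100010 → 3-byte char #3 = E2 89 99.
Offset 9: leading byte 0xF0 = 11110000 → 4-byte char #4 = F0 92 8E 98.
Leading byte 0xF0 = 11110000 matches 11110xxx → 4-byte sequence.
Byte 1: 0xF0 = 11110000, payload 000 (3 bits).
Byte 2: 0x92 = 10010010 (10xxxxxx ✓), payload 010010.
Byte 3: 0x8E = 10001110 (10xxxxxx ✓), payload 001110.
Byte 4: 0x98 = 10011000 (10xxxxxx ✓), payload 011000.
Concatenate: 000010010001110011000 = 0x12398 (21 bits → U+12398).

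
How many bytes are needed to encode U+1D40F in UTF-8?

U+1D40F = 0x1D40F. UTF-8 uses 1 byte below 0x80, 2 below 0x800, 3 below 0x10000, 4 up to 0x10FFFF. 0x1D40F is in U+10000–U+10FFFF → 4 bytes.

4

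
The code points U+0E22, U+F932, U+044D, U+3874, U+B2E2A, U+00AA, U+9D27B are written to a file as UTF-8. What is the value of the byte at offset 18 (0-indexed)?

U+0E22 → 3-byte form E0 B8 A2 at offsets 0–2.
U+F932 → 3-byte form EF A4 B2 at offsets 3–5.
U+044D → 2-byte form D1 8D at offsets 6–7.
U+3874 → 3-byte form E3 A1 B4 at offsets 8–10.
U+B2E2A → 4-byte form F2 B2 B8 AA at offsets 11–14.
U+00AA → 2-byte form C2 AA at offsets 15–16.
U+9D27B → 4-byte form F2 9D 89 BB at offsets 17–20.
Offset 18 falls in char 7's range; it's byte 2 of F2 9D 89 BB = 0x9D.

0x9D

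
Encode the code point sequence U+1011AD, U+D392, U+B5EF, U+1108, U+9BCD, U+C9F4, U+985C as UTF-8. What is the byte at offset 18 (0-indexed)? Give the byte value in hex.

0xB4

U+1011AD → 4-byte form F4 81 86 AD at offsets 0–3.
U+D392 → 3-byte form ED 8E 92 at offsets 4–6.
U+B5EF → 3-byte form EB 97 AF at offsets 7–9.
U+1108 → 3-byte form E1 84 88 at offsets 10–12.
U+9BCD → 3-byte form E9 AF 8D at offsets 13–15.
U+C9F4 → 3-byte form EC A7 B4 at offsets 16–18.
Offset 18 falls in char 6's range; it's byte 3 of EC A7 B4 = 0xB4.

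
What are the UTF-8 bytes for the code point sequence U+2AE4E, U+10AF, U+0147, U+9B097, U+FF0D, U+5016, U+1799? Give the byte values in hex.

U+2AE4E: 4-byte form → F0 AA B9 8E.
U+10AF: 3-byte form → E1 82 AF.
U+0147: 2-byte form → C5 87.
U+9B097: 4-byte form → F2 9B 82 97.
U+FF0D: 3-byte form → EF BC 8D.
U+5016: 3-byte form → E5 80 96.
U+1799: 3-byte form → E1 9E 99.
Concatenated (22 bytes): F0 AA B9 8E E1 82 AF C5 87 F2 9B 82 97 EF BC 8D E5 80 96 E1 9E 99.

F0 AA B9 8E E1 82 AF C5 87 F2 9B 82 97 EF BC 8D E5 80 96 E1 9E 99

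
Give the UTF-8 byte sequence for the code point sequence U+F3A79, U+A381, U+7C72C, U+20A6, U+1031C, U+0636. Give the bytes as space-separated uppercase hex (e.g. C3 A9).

U+F3A79: 4-byte form → F3 B3 A9 B9.
U+A381: 3-byte form → EA 8E 81.
U+7C72C: 4-byte form → F1 BC 9C AC.
U+20A6: 3-byte form → E2 82 A6.
U+1031C: 4-byte form → F0 90 8C 9C.
U+0636: 2-byte form → D8 B6.
Concatenated (20 bytes): F3 B3 A9 B9 EA 8E 81 F1 BC 9C AC E2 82 A6 F0 90 8C 9C D8 B6.

F3 B3 A9 B9 EA 8E 81 F1 BC 9C AC E2 82 A6 F0 90 8C 9C D8 B6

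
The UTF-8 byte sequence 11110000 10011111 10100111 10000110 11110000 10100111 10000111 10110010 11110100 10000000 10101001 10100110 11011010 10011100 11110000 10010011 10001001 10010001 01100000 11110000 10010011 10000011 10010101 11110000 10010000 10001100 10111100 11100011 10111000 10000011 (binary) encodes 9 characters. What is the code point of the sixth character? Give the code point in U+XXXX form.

U+0060

Offset 0: leading byte 0xF0 = 11110000 → 4-byte char #1 = F0 9F A7 86.
Offset 4: leading byte 0xF0 = 11110000 → 4-byte char #2 = F0 A7 87 B2.
Offset 8: leading byte 0xF4 = 11110100 → 4-byte char #3 = F4 80 A9 A6.
Offset 12: leading byte 0xDA = 11011010 → 2-byte char #4 = DA 9C.
Offset 14: leading byte 0xF0 = 11110000 → 4-byte char #5 = F0 93 89 91.
Offset 18: leading byte 0x60 = 01100000 → 1-byte char #6 = 60.
Leading byte 0x60 = 01100000 matches 0xxxxxxx → 1-byte sequence.
Byte 1: 0x60 = 01100000, payload 1100000 (7 bits).
Concatenate: 1100000 = 0x60 (7 bits → U+0060).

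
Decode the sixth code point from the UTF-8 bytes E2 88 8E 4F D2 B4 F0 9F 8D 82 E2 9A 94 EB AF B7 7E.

Offset 0: leading byte 0xE2 = 11100010 → 3-byte char #1 = E2 88 8E.
Offset 3: leading byte 0x4F = 01001111 → 1-byte char #2 = 4F.
Offset 4: leading byte 0xD2 = 11010010 → 2-byte char #3 = D2 B4.
Offset 6: leading byte 0xF0 = 11110000 → 4-byte char #4 = F0 9F 8D 82.
Offset 10: leading byte 0xE2 = 11100010 → 3-byte char #5 = E2 9A 94.
Offset 13: leading byte 0xEB = 11101011 → 3-byte char #6 = EB AF B7.
Leading byte 0xEB = 11101011 matches 1110xxxx → 3-byte sequence.
Byte 1: 0xEB = 11101011, payload 1011 (4 bits).
Byte 2: 0xAF = 10101111 (10xxxxxx ✓), payload 101111.
Byte 3: 0xB7 = 10110111 (10xxxxxx ✓), payload 110111.
Concatenate: 1011101111110111 = 0xBBF7 (16 bits → U+BBF7).

U+BBF7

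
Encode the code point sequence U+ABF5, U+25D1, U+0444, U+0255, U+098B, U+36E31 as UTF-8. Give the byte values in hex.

U+ABF5: 3-byte form → EA AF B5.
U+25D1: 3-byte form → E2 97 91.
U+0444: 2-byte form → D1 84.
U+0255: 2-byte form → C9 95.
U+098B: 3-byte form → E0 A6 8B.
U+36E31: 4-byte form → F0 B6 B8 B1.
Concatenated (17 bytes): EA AF B5 E2 97 91 D1 84 C9 95 E0 A6 8B F0 B6 B8 B1.

EA AF B5 E2 97 91 D1 84 C9 95 E0 A6 8B F0 B6 B8 B1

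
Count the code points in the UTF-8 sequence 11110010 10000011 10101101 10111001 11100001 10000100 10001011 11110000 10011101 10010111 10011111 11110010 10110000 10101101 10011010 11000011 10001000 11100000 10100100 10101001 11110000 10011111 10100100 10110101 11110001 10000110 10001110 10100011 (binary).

Byte at offset 0: 0xF2 = 11110010 → 4-byte char (#1). Advance 4.
Byte at offset 4: 0xE1 = 11100001 → 3-byte char (#2). Advance 3.
Byte at offset 7: 0xF0 = 11110000 → 4-byte char (#3). Advance 4.
Byte at offset 11: 0xF2 = 11110010 → 4-byte char (#4). Advance 4.
Byte at offset 15: 0xC3 = 11000011 → 2-byte char (#5). Advance 2.
Byte at offset 17: 0xE0 = 11100000 → 3-byte char (#6). Advance 3.
Byte at offset 20: 0xF0 = 11110000 → 4-byte char (#7). Advance 4.
Byte at offset 24: 0xF1 = 11110001 → 4-byte char (#8). Advance 4.
Reached end at offset 28 after 8 code points.

8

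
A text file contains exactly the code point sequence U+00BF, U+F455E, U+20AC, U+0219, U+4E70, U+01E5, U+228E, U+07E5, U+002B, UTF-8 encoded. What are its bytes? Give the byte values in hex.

C2 BF F3 B4 95 9E E2 82 AC C8 99 E4 B9 B0 C7 A5 E2 8A 8E DF A5 2B

U+00BF: 2-byte form → C2 BF.
U+F455E: 4-byte form → F3 B4 95 9E.
U+20AC: 3-byte form → E2 82 AC.
U+0219: 2-byte form → C8 99.
U+4E70: 3-byte form → E4 B9 B0.
U+01E5: 2-byte form → C7 A5.
U+228E: 3-byte form → E2 8A 8E.
U+07E5: 2-byte form → DF A5.
U+002B: 1-byte form → 2B.
Concatenated (22 bytes): C2 BF F3 B4 95 9E E2 82 AC C8 99 E4 B9 B0 C7 A5 E2 8A 8E DF A5 2B.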